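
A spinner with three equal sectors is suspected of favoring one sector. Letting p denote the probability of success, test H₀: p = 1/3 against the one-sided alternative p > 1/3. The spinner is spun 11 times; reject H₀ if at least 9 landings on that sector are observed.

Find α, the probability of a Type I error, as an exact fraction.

Under H₀, X ~ Binomial(11, 1/3), and α = P(X ≥ 9).
Summing C(11,j)(1/3)^j(2/3)^{11−j} for j = 9,…,11 gives 1/729.

1/729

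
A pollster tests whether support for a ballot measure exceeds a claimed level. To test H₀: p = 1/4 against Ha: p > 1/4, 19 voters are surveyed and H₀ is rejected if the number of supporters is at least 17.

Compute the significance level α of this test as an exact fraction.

1597/274877906944

The Type I error probability is α = P(Y ≥ 17) computed under H₀, where Y ~ Binomial(19, 1/4).
Summing C(19,j)(1/4)^j(3/4)^{19−j} for j = 17,…,19 gives 1597/274877906944.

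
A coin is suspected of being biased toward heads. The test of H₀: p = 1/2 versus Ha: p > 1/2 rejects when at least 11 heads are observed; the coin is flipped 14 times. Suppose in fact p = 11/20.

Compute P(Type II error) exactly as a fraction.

767413934602409223/819200000000000000

Under the alternative p = 11/20, S ~ Binomial(14, 11/20); β is the probability the test does not reject, P(S < 11).
Equivalently, β = 1 − P(S ≥ 11) = 767413934602409223/819200000000000000.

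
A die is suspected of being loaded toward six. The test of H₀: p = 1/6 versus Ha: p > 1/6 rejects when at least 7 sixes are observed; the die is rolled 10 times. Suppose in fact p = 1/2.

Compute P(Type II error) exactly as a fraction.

β = P(fail to reject H₀ | Ha true) = P(S ≤ 6 | p = 1/2), S ~ Binomial(10, 1/2).
Equivalently, β = 1 − P(S ≥ 7) = 53/64.

53/64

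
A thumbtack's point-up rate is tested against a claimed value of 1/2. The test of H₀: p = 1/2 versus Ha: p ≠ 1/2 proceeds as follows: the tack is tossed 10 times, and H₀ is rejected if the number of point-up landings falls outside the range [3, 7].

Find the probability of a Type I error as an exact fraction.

Under H₀, K ~ Binomial(10, 1/2); α is the probability of landing in either tail, P(K ≤ 2) + P(K ≥ 8).
By symmetry, α = 2·P(K ≤ 2) = 2·(1 + 10 + 45)/1024 = 112/1024 = 7/64.

7/64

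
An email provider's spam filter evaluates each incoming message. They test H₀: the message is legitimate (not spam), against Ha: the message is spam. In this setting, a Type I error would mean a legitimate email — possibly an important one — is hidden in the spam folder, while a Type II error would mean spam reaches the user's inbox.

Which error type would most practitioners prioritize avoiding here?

The Type I consequence (a legitimate email — possibly an important one — is hidden in the spam folder) is more severe than the Type II consequence (spam reaches the user's inbox).

Type I error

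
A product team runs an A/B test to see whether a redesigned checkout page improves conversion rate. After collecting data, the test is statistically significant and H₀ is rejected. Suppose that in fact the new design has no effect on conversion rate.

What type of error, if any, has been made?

Type I error

The conventional null hypothesis here is that the new design has no effect on conversion rate.
H₀ was rejected, but H₀ is actually true.
Rejecting a true null hypothesis is a Type I error (false positive).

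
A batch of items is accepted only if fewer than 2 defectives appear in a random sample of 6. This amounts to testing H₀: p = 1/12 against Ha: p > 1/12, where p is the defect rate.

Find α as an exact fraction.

248117/2985984

The significance level is the probability, assuming p = 1/12, of seeing 2 or more defectives in 6 draws.
Computing the lower-tail complement: 1 − 2737867/2985984 = 248117/2985984.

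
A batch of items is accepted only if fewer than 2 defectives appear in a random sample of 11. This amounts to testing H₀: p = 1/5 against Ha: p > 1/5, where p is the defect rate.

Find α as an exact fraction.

6619897/9765625

Under H₀, Y ~ Binomial(11, 1/5); the Type I error rate is P(Y ≥ 2).
Computing the lower-tail complement: 1 − 3145728/9765625 = 6619897/9765625.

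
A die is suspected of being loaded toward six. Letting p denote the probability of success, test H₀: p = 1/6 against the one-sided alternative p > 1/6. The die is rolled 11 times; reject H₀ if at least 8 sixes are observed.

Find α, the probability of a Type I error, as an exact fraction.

919/15116544

The Type I error probability is α = P(K ≥ 8) computed under H₀, where K ~ Binomial(11, 1/6).
Summing C(11,j)(1/6)^j(5/6)^{11−j} for j = 8,…,11 gives 919/15116544.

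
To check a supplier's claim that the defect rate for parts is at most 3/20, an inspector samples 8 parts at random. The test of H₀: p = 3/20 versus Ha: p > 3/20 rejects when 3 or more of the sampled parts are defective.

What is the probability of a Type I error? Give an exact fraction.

2693447019/25600000000

The significance level is the probability, assuming p = 3/20, of seeing 3 or more defectives in 8 draws.
Via the complement, α = 1 − Σ_{j=0}^{2} C(8,j)(3/20)^j(17/20)^{8-j} = 2693447019/25600000000.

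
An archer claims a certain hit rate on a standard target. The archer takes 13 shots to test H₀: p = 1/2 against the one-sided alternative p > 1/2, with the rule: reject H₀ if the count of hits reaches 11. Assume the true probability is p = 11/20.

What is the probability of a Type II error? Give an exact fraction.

39857841016429707/40960000000000000

Under the alternative p = 11/20, K ~ Binomial(13, 11/20); β is the probability the test does not reject, P(K < 11).
Equivalently, β = 1 − P(K ≥ 11) = 39857841016429707/40960000000000000.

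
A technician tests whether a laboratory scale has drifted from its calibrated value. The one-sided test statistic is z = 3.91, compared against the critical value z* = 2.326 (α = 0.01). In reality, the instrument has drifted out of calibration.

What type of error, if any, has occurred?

Neither — the decision is correct.

The conventional null hypothesis is that the instrument is correctly calibrated.
Since z = 3.91 > z* = 2.326, H₀ is rejected.
H₀ is false (actually the instrument has drifted out of calibration).
The decision matches the true state — no error.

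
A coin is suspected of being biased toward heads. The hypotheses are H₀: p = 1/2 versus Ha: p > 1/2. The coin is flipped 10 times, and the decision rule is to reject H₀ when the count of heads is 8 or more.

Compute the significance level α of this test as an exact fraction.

7/128

α = P(reject H₀ | H₀ true) = P(X ≥ 8 | p = 1/2), with X ~ Binomial(10, 1/2).
P(X ≥ 8) = [C(10,8) + C(10,9) + C(10,10)] / 2^10 = (45 + 10 + 1) / 1024 = 56/1024 = 7/128.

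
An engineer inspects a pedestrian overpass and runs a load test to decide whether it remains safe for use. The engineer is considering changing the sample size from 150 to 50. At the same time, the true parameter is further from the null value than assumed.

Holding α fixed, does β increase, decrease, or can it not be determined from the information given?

Cannot be determined from the information given.

The first change alone would make β increase; the second alone would make β decrease. Which effect dominates depends on the magnitudes, which are not given.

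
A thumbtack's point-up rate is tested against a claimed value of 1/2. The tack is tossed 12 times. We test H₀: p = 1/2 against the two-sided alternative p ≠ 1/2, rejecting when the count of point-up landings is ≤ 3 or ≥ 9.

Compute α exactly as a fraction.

299/2048

α = P(X ≤ 3 or X ≥ 9 | p = 1/2), X ~ Binomial(12, 1/2).
By symmetry, α = 2·P(X ≤ 3) = 2·(1 + 12 + 66 + 220)/4096 = 598/4096 = 299/2048.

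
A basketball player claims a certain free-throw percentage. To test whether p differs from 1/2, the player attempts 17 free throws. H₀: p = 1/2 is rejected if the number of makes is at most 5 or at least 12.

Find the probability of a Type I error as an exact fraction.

4701/32768

Under H₀, X ~ Binomial(17, 1/2); α is the probability of landing in either tail, P(X ≤ 5) + P(X ≥ 12).
The two tails are symmetric, so α = 2·(1 + 17 + 136 + 680 + 2380 + 6188)/2^17 = 18804/131072 = 4701/32768.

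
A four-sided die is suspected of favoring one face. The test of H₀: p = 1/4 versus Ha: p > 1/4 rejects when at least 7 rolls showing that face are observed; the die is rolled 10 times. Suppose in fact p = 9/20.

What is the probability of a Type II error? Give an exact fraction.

2298892939321/2560000000000

Under the alternative p = 9/20, X ~ Binomial(10, 9/20); β is the probability the test does not reject, P(X < 7).
Equivalently, β = 1 − P(X ≥ 7) = 2298892939321/2560000000000.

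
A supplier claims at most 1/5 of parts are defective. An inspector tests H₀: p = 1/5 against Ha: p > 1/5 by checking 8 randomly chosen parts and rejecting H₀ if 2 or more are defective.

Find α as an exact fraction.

The significance level is the probability, assuming p = 1/5, of seeing 2 or more defectives in 8 draws.
Via the complement, α = 1 − Σ_{j=0}^{1} C(8,j)(1/5)^j(4/5)^{8-j} = 194017/390625.

194017/390625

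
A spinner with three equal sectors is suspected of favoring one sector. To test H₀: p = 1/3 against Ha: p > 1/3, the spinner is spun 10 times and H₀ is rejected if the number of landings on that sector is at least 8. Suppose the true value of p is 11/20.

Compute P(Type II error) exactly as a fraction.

2305127290491/2560000000000

Under the alternative p = 11/20, K ~ Binomial(10, 11/20); β is the probability the test does not reject, P(K < 8).
Equivalently, β = 1 − P(K ≥ 8) = 2305127290491/2560000000000.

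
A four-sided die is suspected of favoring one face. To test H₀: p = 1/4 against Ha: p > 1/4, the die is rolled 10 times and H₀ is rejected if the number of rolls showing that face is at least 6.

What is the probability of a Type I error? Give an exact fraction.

α = P(reject H₀ | H₀ true) = P(X ≥ 6 | p = 1/4), with X ~ Binomial(10, 1/4).
Adding the binomial terms for j = 6 through 10 with p = 1/4 yields 10343/524288.

10343/524288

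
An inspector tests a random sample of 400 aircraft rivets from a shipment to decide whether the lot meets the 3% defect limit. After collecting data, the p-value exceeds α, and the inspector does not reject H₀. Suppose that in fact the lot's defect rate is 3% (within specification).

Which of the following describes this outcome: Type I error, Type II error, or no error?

The conventional null hypothesis here is that the lot's defect rate is 3% (within specification).
The test retained a true H₀ — the decision matches the true state.

No error — this is a correct decision.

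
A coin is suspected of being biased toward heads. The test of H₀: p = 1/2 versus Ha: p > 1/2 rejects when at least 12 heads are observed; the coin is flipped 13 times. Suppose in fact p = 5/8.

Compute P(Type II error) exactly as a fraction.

β = P(fail to reject H₀ | Ha true) = P(K ≤ 11 | p = 5/8), K ~ Binomial(13, 5/8).
Summing C(13,j)·(5/8)^j·(3/8)^{13-j} for j = 0..11 gives 134753406597/137438953472.

134753406597/137438953472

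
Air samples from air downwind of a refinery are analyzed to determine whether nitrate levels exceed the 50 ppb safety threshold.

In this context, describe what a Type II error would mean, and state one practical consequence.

A Type II error would mean concluding that the nitrate concentration is at or below 50 ppb (safe) (or at least failing to establish that the nitrate concentration exceeds 50 ppb) when in fact the nitrate concentration exceeds 50 ppb. Consequence: a site with unsafe nitrate levels is certified clean, and people continue to be exposed.

With the conventional null hypothesis that the nitrate concentration is at or below 50 ppb (safe):
A Type II error is failing to reject H₀ when H₀ is false.
Here that means certifying the site as safe when actually the nitrate concentration exceeds 50 ppb.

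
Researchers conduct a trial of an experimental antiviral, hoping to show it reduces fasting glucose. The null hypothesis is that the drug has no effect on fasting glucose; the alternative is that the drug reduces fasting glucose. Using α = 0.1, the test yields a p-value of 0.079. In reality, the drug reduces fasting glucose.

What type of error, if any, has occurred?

Since p = 0.079 < α = 0.1, H₀ is rejected.
H₀ is false (actually the drug reduces fasting glucose).
The decision matches the true state — no error.

Neither — the decision is correct.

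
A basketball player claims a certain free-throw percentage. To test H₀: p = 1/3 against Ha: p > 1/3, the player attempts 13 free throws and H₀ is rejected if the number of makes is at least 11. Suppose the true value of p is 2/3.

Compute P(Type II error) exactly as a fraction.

A Type II error is failing to reject when Ha holds: with p = 2/3, β = P(K ≤ 10).
Equivalently, β = 1 − P(K ≥ 11) = 50857/59049.

50857/59049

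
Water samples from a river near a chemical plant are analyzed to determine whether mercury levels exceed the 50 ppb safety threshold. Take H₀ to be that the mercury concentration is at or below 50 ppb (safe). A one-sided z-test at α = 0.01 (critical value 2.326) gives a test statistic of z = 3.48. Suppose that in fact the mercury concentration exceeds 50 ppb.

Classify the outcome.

No error — this is a correct decision.

Since z = 3.48 > z* = 2.326, H₀ is rejected.
H₀ is false (actually the mercury concentration exceeds 50 ppb).
The decision matches the true state — no error.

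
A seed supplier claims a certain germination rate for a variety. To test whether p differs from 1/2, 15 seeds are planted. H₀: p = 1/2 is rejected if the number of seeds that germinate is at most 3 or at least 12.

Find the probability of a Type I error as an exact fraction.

9/256

The significance level is the null-hypothesis probability of the rejection region {≤3} ∪ {≥12}.
The two tails are symmetric, so α = 2·(1 + 15 + 105 + 455)/2^15 = 1152/32768 = 9/256.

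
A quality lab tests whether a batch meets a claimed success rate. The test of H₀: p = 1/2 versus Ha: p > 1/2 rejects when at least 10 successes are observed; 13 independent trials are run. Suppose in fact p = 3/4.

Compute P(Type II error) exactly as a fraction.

3487541/8388608

A Type II error is failing to reject when Ha holds: with p = 3/4, β = P(S ≤ 9).
Adding the binomial probabilities P(S=0)+…+P(S=9) at p = 3/4 gives 3487541/8388608.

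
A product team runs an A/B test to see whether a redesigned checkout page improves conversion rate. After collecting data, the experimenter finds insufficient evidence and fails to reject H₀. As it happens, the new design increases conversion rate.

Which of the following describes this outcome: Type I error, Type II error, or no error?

Type II error

The conventional null hypothesis here is that the new design has no effect on conversion rate.
H₀ was not rejected, but H₀ is actually false.
Failing to reject a false null hypothesis is a Type II error (false negative).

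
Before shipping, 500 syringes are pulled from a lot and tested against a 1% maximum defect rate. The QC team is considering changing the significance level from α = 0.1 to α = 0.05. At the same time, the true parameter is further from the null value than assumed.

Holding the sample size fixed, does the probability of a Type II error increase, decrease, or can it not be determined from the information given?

Cannot be determined from the information given.

The first change alone would make β increase; the second alone would make β decrease. Which effect dominates depends on the magnitudes, which are not given.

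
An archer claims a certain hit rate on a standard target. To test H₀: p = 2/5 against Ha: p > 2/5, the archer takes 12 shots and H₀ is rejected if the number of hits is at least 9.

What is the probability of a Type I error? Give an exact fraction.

745472/48828125

Under H₀, S ~ Binomial(12, 2/5), and α = P(S ≥ 9).
P(S ≥ 9) = Σ_{j=9}^{12} C(12,j)·(2/5)^j·(3/5)^{12-j} = 745472/48828125.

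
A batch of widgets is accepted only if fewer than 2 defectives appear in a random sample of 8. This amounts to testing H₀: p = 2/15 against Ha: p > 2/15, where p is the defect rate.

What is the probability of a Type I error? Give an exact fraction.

The significance level is the probability, assuming p = 2/15, of seeing 2 or more defectives in 8 draws.
Computing the lower-tail complement: 1 − 1819706993/2562890625 = 743183632/2562890625.

743183632/2562890625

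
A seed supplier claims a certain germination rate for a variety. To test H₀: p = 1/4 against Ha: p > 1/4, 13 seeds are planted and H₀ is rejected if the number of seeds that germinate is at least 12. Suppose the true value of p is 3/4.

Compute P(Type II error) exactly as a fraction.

A Type II error is failing to reject when Ha holds: with p = 3/4, β = P(X ≤ 11).
Adding the binomial probabilities P(X=0)+…+P(X=11) at p = 3/4 gives 3662863/4194304.

3662863/4194304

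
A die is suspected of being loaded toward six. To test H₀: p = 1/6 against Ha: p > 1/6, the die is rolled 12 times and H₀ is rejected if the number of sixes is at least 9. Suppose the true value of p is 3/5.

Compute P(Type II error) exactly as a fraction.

37825328/48828125

A Type II error is failing to reject when Ha holds: with p = 3/5, β = P(Y ≤ 8).
Adding the binomial probabilities P(Y=0)+…+P(Y=8) at p = 3/5 gives 37825328/48828125.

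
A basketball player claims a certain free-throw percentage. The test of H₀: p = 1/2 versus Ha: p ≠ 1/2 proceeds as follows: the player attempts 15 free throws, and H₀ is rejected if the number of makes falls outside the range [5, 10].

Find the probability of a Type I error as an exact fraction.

1941/16384

Under H₀, X ~ Binomial(15, 1/2); α is the probability of landing in either tail, P(X ≤ 4) + P(X ≥ 11).
By symmetry, α = 2·P(X ≤ 4) = 2·(1 + 15 + 105 + 455 + 1365)/32768 = 3882/32768 = 1941/16384.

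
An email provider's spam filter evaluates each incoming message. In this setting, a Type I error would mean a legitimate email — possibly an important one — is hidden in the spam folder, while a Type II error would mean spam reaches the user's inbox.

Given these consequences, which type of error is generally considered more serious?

The Type I consequence (a legitimate email — possibly an important one — is hidden in the spam folder) is more severe than the Type II consequence (spam reaches the user's inbox).

Type I error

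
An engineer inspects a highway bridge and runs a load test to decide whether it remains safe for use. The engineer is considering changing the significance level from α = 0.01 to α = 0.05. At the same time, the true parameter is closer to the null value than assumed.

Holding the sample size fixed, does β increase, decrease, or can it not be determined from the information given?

The first change alone would make β decrease; the second alone would make β increase. Which effect dominates depends on the magnitudes, which are not given.

Cannot be determined from the information given.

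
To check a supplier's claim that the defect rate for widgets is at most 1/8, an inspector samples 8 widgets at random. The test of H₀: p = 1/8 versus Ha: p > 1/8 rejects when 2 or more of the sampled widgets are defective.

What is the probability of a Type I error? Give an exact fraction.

4424071/16777216

Under H₀, Y ~ Binomial(8, 1/8); the Type I error rate is P(Y ≥ 2).
Via the complement, α = 1 − Σ_{j=0}^{1} C(8,j)(1/8)^j(7/8)^{8-j} = 4424071/16777216.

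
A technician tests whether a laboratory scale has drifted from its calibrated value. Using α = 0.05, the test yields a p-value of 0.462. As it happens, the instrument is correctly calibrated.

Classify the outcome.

No error — this is a correct decision.

The conventional null hypothesis is that the instrument is correctly calibrated.
Since p = 0.462 ≥ α = 0.05, H₀ is not rejected.
H₀ is true (actually the instrument is correctly calibrated).
The decision matches the true state — no error.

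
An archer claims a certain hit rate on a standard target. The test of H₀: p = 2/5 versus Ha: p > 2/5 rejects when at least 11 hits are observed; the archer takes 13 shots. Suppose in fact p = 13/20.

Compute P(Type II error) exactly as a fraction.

36323681060626281/40960000000000000

β = P(fail to reject H₀ | Ha true) = P(S ≤ 10 | p = 13/20), S ~ Binomial(13, 13/20).
Equivalently, β = 1 − P(S ≥ 11) = 36323681060626281/40960000000000000.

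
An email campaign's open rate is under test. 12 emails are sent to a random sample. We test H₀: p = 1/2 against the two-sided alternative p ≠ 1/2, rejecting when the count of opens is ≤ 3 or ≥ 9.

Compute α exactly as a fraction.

299/2048

The significance level is the null-hypothesis probability of the rejection region {≤3} ∪ {≥9}.
By symmetry, α = 2·P(K ≤ 3) = 2·(1 + 12 + 66 + 220)/4096 = 598/4096 = 299/2048.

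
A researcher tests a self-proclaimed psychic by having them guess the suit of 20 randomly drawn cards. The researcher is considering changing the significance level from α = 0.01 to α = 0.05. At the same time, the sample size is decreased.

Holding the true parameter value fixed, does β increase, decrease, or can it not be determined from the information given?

The first change alone would make β decrease; the second alone would make β increase. Which effect dominates depends on the magnitudes, which are not given.

Cannot be determined from the information given.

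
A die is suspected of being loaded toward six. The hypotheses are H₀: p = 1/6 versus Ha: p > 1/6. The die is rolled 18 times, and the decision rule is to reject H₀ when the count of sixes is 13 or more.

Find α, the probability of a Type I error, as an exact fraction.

The Type I error probability is α = P(K ≥ 13) computed under H₀, where K ~ Binomial(18, 1/6).
Summing C(18,j)(1/6)^j(5/6)^{18−j} for j = 13,…,18 gives 3599177/12694994583552.

3599177/12694994583552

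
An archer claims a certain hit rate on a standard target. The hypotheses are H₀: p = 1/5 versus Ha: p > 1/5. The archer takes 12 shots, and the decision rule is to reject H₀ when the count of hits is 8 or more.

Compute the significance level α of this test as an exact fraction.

Under H₀, Y ~ Binomial(12, 1/5), and α = P(Y ≥ 8).
Summing C(12,j)(1/5)^j(4/5)^{12−j} for j = 8,…,12 gives 28381/48828125.

28381/48828125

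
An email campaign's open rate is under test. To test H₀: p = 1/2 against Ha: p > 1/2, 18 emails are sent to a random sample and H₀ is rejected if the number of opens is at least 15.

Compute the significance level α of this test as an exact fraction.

Under H₀, K ~ Binomial(18, 1/2), and α = P(K ≥ 15).
P(K ≥ 15) = [C(18,15) + C(18,16) + C(18,17) + C(18,18)] / 2^18 = (816 + 153 + 18 + 1) / 262144 = 988/262144 = 247/65536.

247/65536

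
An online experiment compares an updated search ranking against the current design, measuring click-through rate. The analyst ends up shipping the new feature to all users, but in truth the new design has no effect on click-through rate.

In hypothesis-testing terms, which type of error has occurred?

The null hypothesis here is that the new design has no effect on click-through rate.
'Shipping the new feature to all users' corresponds to rejecting H₀.
H₀ was rejected but H₀ is true — a Type I error (false positive).

Type I error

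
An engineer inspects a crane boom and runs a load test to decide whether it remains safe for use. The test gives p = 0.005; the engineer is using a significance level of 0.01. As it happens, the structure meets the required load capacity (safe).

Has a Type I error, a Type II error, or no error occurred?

The conventional null hypothesis is that the structure meets the required load capacity (safe).
Since p = 0.005 < α = 0.01, H₀ is rejected.
H₀ is true (actually the structure meets the required load capacity (safe)).
Rejecting a true H₀ is a Type I error.

Type I error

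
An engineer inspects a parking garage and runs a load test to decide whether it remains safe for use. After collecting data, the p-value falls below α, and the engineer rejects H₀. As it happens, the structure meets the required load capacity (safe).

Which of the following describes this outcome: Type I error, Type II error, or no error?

The conventional null hypothesis here is that the structure meets the required load capacity (safe).
H₀ was rejected, but H₀ is actually true.
Rejecting a true null hypothesis is a Type I error (false positive).

Type I error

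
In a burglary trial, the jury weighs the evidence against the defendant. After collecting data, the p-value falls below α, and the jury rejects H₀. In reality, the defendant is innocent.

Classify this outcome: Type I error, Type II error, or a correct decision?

Type I error

The conventional null hypothesis here is that the defendant is innocent.
H₀ was rejected, but H₀ is actually true.
Rejecting a true null hypothesis is a Type I error (false positive).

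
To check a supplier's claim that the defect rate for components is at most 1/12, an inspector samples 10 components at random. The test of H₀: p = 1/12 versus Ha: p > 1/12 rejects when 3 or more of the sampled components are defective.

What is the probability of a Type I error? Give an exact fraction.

229526089/5159780352

α = P(reject H₀ | H₀ true) = P(X ≥ 3 | p = 1/12), X ~ Binomial(10, 1/12).
α = 1 − P(X ≤ 2) = 1 − 4930254263/5159780352 = 229526089/5159780352.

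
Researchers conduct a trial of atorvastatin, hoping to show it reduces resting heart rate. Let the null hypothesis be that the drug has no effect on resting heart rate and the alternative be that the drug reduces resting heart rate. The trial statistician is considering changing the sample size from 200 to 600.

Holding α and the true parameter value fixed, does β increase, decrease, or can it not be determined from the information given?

It decreases.

Increasing n separates the H₀ and Ha sampling distributions, so under Ha fewer outcomes land in the acceptance region.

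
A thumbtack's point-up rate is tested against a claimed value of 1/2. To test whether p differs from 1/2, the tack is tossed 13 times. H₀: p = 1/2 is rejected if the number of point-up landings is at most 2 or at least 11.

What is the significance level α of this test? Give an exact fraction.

23/1024

α = P(S ≤ 2 or S ≥ 11 | p = 1/2), S ~ Binomial(13, 1/2).
By symmetry, α = 2·P(S ≤ 2) = 2·(1 + 13 + 78)/8192 = 184/8192 = 23/1024.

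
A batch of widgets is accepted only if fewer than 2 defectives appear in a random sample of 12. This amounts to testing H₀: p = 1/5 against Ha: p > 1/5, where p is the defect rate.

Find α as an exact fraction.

Under H₀, X ~ Binomial(12, 1/5); the Type I error rate is P(X ≥ 2).
Via the complement, α = 1 − Σ_{j=0}^{1} C(12,j)(1/5)^j(4/5)^{12-j} = 177031761/244140625.

177031761/244140625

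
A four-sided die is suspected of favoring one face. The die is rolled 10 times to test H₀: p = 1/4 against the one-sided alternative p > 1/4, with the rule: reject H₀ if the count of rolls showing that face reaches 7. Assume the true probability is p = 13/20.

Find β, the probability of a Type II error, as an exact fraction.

1244602838129/2560000000000

Under the alternative p = 13/20, Y ~ Binomial(10, 13/20); β is the probability the test does not reject, P(Y < 7).
Adding the binomial probabilities P(Y=0)+…+P(Y=6) at p = 13/20 gives 1244602838129/2560000000000.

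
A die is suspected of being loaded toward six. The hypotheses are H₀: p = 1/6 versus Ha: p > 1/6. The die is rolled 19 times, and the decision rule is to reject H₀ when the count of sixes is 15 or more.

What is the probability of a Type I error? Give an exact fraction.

212333/50779978334208

α = P(reject H₀ | H₀ true) = P(K ≥ 15 | p = 1/6), with K ~ Binomial(19, 1/6).
P(K ≥ 15) = Σ_{j=15}^{19} C(19,j)·(1/6)^j·(5/6)^{19-j} = 212333/50779978334208.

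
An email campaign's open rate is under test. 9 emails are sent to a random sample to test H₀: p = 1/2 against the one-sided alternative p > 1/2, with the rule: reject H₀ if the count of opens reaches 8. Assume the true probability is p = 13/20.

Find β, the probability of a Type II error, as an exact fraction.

112501116301/128000000000

β = P(fail to reject H₀ | Ha true) = P(X ≤ 7 | p = 13/20), X ~ Binomial(9, 13/20).
Adding the binomial probabilities P(X=0)+…+P(X=7) at p = 13/20 gives 112501116301/128000000000.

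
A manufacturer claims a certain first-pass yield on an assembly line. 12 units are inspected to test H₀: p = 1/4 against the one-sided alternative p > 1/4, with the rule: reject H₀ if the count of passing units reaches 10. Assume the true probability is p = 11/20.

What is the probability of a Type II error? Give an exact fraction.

A Type II error is failing to reject when Ha holds: with p = 11/20, β = P(Y ≤ 9).
Equivalently, β = 1 − P(Y ≥ 10) = 784677287856069/819200000000000.

784677287856069/819200000000000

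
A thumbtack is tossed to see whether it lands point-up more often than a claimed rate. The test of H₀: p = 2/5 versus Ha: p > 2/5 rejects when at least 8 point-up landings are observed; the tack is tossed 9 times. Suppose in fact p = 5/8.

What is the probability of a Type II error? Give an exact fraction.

Under the alternative p = 5/8, Y ~ Binomial(9, 5/8); β is the probability the test does not reject, P(Y < 8).
Summing C(9,j)·(5/8)^j·(3/8)^{9-j} for j = 0..7 gives 3803679/4194304.

3803679/4194304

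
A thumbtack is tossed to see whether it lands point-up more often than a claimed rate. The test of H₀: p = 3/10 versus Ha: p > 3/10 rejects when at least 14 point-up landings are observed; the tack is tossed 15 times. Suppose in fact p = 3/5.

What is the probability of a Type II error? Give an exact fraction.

Under the alternative p = 3/5, Y ~ Binomial(15, 3/5); β is the probability the test does not reject, P(Y < 14).
Adding the binomial probabilities P(Y=0)+…+P(Y=13) at p = 3/5 gives 30359740148/30517578125.

30359740148/30517578125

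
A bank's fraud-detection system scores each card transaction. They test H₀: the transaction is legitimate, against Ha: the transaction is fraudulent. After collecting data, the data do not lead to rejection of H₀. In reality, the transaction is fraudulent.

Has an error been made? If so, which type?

H₀ was not rejected, but H₀ is actually false.
Failing to reject a false null hypothesis is a Type II error (false negative).

Type II error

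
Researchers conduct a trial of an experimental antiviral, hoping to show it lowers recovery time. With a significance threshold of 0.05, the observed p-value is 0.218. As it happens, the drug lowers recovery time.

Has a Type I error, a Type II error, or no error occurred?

The conventional null hypothesis is that the drug has no effect on recovery time.
Since p = 0.218 ≥ α = 0.05, H₀ is not rejected.
H₀ is false (actually the drug lowers recovery time).
Failing to reject a false H₀ is a Type II error.

Type II error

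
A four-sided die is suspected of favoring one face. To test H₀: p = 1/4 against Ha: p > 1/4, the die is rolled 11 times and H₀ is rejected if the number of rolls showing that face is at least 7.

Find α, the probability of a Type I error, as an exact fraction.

Under H₀, X ~ Binomial(11, 1/4), and α = P(X ≥ 7).
Adding the binomial terms for j = 7 through 11 with p = 1/4 yields 15857/2097152.

15857/2097152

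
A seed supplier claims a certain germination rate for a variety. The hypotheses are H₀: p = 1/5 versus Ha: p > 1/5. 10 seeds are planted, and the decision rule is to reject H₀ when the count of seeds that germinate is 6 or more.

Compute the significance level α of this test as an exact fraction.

62201/9765625

The Type I error probability is α = P(Y ≥ 6) computed under H₀, where Y ~ Binomial(10, 1/5).
Summing C(10,j)(1/5)^j(4/5)^{10−j} for j = 6,…,10 gives 62201/9765625.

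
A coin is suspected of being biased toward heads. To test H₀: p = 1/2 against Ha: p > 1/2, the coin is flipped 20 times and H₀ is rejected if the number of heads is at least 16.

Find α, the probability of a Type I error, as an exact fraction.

1549/262144

Under H₀, S ~ Binomial(20, 1/2), and α = P(S ≥ 16).
That's C(20,16) + C(20,17) + C(20,18) + C(20,19) + C(20,20) over 2^20, i.e. (4845 + 1140 + 190 + 20 + 1)/1048576 = 6196/1048576 = 1549/262144.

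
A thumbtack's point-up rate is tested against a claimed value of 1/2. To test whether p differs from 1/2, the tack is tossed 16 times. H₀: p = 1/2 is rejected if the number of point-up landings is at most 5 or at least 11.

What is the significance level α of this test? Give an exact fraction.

The significance level is the null-hypothesis probability of the rejection region {≤5} ∪ {≥11}.
Each tail has probability (1 + 16 + 120 + 560 + 1820 + 4368)/65536; doubling gives α = 13770/65536 = 6885/32768.

6885/32768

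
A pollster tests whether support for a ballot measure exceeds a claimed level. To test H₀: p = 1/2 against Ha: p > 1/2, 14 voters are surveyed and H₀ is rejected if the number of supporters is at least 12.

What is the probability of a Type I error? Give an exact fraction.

53/8192

α = P(reject H₀ | H₀ true) = P(X ≥ 12 | p = 1/2), with X ~ Binomial(14, 1/2).
P(X ≥ 12) = [C(14,12) + C(14,13) + C(14,14)] / 2^14 = (91 + 14 + 1) / 16384 = 106/16384 = 53/8192.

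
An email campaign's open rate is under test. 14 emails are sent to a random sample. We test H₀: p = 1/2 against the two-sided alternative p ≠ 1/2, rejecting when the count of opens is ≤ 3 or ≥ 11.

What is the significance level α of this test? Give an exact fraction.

235/4096

α = P(S ≤ 3 or S ≥ 11 | p = 1/2), S ~ Binomial(14, 1/2).
Each tail has probability (1 + 14 + 91 + 364)/16384; doubling gives α = 940/16384 = 235/4096.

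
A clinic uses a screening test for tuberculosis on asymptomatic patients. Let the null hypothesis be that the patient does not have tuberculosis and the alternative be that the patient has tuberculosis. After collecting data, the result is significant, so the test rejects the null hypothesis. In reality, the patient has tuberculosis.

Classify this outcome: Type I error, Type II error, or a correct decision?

The test rejected a false H₀ — the decision matches the true state.

Neither — the decision is correct.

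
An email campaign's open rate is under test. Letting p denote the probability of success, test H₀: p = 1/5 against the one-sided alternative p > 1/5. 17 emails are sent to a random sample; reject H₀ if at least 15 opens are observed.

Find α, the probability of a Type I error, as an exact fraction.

449/152587890625

The Type I error probability is α = P(S ≥ 15) computed under H₀, where S ~ Binomial(17, 1/5).
Adding the binomial terms for j = 15 through 17 with p = 1/5 yields 449/152587890625.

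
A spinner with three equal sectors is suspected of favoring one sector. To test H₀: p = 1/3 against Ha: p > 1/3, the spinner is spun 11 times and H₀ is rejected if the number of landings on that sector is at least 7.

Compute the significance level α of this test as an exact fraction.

2281/59049

The Type I error probability is α = P(X ≥ 7) computed under H₀, where X ~ Binomial(11, 1/3).
Adding the binomial terms for j = 7 through 11 with p = 1/3 yields 2281/59049.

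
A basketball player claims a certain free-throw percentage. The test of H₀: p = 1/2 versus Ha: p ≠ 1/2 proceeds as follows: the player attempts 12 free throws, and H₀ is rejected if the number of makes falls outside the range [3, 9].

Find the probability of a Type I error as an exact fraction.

Under H₀, K ~ Binomial(12, 1/2); α is the probability of landing in either tail, P(K ≤ 2) + P(K ≥ 10).
The two tails are symmetric, so α = 2·(1 + 12 + 66)/2^12 = 158/4096 = 79/2048.

79/2048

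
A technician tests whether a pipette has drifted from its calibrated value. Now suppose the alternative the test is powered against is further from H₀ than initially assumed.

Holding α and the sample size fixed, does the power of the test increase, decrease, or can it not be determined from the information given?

A bigger departure from H₀ is easier for the test to detect, so it fails to reject less often.
Since power = 1 − β and β decreases, power increases.

It increases.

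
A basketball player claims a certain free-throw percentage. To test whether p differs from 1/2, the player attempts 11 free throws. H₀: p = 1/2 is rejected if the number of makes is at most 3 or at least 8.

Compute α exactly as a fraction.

29/128

α = P(Y ≤ 3 or Y ≥ 8 | p = 1/2), Y ~ Binomial(11, 1/2).
By symmetry, α = 2·P(Y ≤ 3) = 2·(1 + 11 + 55 + 165)/2048 = 464/2048 = 29/128.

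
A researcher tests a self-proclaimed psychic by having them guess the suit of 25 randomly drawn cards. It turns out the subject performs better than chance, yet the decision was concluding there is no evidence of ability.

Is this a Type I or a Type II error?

The null hypothesis here is that the subject is guessing at random (p = 1/4).
'Concluding there is no evidence of ability' corresponds to failing to reject H₀.
H₀ was not rejected but H₀ is false — a Type II error (false negative).

Type II error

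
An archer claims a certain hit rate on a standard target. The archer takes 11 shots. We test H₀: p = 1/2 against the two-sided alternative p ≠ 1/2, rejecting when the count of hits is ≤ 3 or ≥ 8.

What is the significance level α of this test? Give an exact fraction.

The significance level is the null-hypothesis probability of the rejection region {≤3} ∪ {≥8}.
Each tail has probability (1 + 11 + 55 + 165)/2048; doubling gives α = 464/2048 = 29/128.

29/128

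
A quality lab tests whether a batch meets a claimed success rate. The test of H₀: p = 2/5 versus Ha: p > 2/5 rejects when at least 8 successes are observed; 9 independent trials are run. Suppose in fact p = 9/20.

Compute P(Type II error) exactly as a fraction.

126837738533/128000000000

Under the alternative p = 9/20, S ~ Binomial(9, 9/20); β is the probability the test does not reject, P(S < 8).
Adding the binomial probabilities P(S=0)+…+P(S=7) at p = 9/20 gives 126837738533/128000000000.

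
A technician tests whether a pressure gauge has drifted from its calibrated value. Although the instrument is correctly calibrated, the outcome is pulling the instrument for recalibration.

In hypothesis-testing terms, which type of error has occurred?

The null hypothesis here is that the instrument is correctly calibrated.
'Pulling the instrument for recalibration' corresponds to rejecting H₀.
H₀ was rejected but H₀ is true — a Type I error (false positive).

Type I error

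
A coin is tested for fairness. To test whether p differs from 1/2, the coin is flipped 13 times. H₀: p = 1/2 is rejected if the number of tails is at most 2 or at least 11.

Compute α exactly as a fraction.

α = P(K ≤ 2 or K ≥ 11 | p = 1/2), K ~ Binomial(13, 1/2).
By symmetry, α = 2·P(K ≤ 2) = 2·(1 + 13 + 78)/8192 = 184/8192 = 23/1024.

23/1024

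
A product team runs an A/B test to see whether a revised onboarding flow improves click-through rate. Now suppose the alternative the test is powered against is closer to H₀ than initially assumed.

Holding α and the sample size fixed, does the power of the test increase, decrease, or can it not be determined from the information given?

A smaller departure from H₀ means the test statistic under Ha is distributed closer to where it would be under H₀; rejection becomes less likely.
Since power = 1 − β and β increases, power decreases.

It decreases.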